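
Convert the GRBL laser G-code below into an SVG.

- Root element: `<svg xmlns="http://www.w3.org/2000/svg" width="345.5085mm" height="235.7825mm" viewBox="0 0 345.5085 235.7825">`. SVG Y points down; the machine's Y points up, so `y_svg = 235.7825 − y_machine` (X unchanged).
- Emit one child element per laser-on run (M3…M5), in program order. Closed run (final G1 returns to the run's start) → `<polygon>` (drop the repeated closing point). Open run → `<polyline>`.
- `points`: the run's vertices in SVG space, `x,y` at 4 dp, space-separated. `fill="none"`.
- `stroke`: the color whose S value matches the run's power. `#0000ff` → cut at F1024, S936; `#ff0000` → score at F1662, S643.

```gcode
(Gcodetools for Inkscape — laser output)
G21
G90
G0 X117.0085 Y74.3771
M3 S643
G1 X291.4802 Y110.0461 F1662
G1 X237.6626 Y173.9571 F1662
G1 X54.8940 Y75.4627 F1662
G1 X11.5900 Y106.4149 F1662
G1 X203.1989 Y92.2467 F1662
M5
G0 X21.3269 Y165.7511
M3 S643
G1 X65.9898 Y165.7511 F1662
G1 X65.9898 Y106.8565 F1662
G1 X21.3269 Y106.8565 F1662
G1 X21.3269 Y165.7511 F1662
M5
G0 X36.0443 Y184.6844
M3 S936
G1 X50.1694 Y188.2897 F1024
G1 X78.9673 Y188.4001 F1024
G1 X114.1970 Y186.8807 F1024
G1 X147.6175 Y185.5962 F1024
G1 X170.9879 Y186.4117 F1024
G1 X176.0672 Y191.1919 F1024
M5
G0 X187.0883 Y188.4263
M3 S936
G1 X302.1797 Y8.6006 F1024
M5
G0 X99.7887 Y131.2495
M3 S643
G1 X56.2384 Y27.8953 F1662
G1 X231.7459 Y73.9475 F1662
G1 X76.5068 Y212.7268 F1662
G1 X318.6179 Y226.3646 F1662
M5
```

Machine Y-up, SVG Y-down with viewBox height 235.7825, so y_svg = 235.7825 − y_machine; X carries over.

Run 1: S643 ⇒ score layer `#ff0000`. The run is open, so emit a `<polyline>` with points (Y-flipped): 117.0085,161.4054 291.4802,125.7364 237.6626,61.8254 54.8940,160.3198 11.5900,129.3676 203.1989,143.5358.

Run 2: S643 ⇒ score layer `#ff0000`. The run returns to its start, so emit a `<polygon>` with points (Y-flipped): 21.3269,70.0314 65.9898,70.0314 65.9898,128.9260 21.3269,128.9260.

Run 3: power S936 maps to stroke `#0000ff` (cut). The run is open, so emit a `<polyline>` with points (Y-flipped): 36.0443,51.0981 50.1694,47.4928 78.9673,47.3824 114.1970,48.9018 147.6175,50.1863 170.9879,49.3708 176.0672,44.5906.

Run 4: power S936 maps to stroke `#0000ff` (cut). The run is open, so emit a `<polyline>` with points (Y-flipped): 187.0883,47.3562 302.1797,227.1819.

Run 5: power S643 maps to stroke `#ff0000` (score). The run is open, so emit a `<polyline>` with points (Y-flipped): 99.7887,104.5330 56.2384,207.8872 231.7459,161.8350 76.5068,23.0557 318.6179,9.4179.

<svg xmlns="http://www.w3.org/2000/svg" width="345.5085mm" height="235.7825mm" viewBox="0 0 345.5085 235.7825">
  <polyline points="117.0085,161.4054 291.4802,125.7364 237.6626,61.8254 54.8940,160.3198 11.5900,129.3676 203.1989,143.5358" fill="none" stroke="#ff0000"/>
  <polygon points="21.3269,70.0314 65.9898,70.0314 65.9898,128.9260 21.3269,128.9260" fill="none" stroke="#ff0000"/>
  <polyline points="36.0443,51.0981 50.1694,47.4928 78.9673,47.3824 114.1970,48.9018 147.6175,50.1863 170.9879,49.3708 176.0672,44.5906" fill="none" stroke="#0000ff"/>
  <polyline points="187.0883,47.3562 302.1797,227.1819" fill="none" stroke="#0000ff"/>
  <polyline points="99.7887,104.5330 56.2384,207.8872 231.7459,161.8350 76.5068,23.0557 318.6179,9.4179" fill="none" stroke="#ff0000"/>
</svg>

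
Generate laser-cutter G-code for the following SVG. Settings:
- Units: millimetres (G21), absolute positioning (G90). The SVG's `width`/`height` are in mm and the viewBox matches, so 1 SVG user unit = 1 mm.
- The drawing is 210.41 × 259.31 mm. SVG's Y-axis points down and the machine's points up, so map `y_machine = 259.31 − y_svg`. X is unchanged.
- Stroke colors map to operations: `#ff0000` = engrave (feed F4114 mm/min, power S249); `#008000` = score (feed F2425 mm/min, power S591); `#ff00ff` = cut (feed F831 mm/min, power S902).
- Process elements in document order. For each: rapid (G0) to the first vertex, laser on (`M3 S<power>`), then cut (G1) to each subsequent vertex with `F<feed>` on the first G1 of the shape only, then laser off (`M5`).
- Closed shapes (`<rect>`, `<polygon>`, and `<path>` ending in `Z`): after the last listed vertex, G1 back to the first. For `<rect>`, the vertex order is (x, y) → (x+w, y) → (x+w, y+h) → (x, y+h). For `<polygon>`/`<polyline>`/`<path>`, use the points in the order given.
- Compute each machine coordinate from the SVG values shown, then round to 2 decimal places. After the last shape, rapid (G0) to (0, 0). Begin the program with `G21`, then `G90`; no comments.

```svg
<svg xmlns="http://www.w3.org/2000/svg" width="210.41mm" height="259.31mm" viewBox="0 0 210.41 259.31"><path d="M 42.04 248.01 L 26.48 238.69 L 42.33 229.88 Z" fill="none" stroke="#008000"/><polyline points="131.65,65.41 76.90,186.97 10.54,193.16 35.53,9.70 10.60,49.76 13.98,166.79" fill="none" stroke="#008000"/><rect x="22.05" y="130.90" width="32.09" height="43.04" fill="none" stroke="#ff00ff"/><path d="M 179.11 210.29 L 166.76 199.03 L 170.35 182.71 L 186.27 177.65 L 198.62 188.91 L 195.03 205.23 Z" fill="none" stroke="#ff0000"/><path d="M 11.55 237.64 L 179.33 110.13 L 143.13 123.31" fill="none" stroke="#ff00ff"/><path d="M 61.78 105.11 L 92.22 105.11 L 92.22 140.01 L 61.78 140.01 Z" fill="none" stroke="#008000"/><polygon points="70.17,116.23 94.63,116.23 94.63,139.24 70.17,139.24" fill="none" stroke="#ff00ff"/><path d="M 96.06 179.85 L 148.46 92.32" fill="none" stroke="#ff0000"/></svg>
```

viewBox `0 0 210.41 259.31` with mm width/height → 1 unit = 1 mm. Flip: y_m = 259.31 − y_svg.

**Shape 1** — `<path>` regular polygon, stroke `#008000` → score (S591, F2425). Machine vertices: (42.04,11.30) → (26.48,20.62) → (42.33,29.43) → (42.04,11.30). Closed: final G1 returns to the first vertex.

**Shape 2** — `<polyline>` open polyline, stroke `#008000` → score (S591, F2425). Machine vertices: (131.65,193.90) → (76.90,72.34) → (10.54,66.15) → (35.53,249.61) → (10.60,209.55) → (13.98,92.52). Open path.

**Shape 3** — `<rect>` rectangle, stroke `#ff00ff` → cut (S902, F831). Machine vertices: (22.05,128.41) → (54.14,128.41) → (54.14,85.37) → (22.05,85.37) → (22.05,128.41). Closed: final G1 returns to the first vertex.

**Shape 4** — `<path>` regular polygon, stroke `#ff0000` → engrave (S249, F4114). Machine vertices: (179.11,49.02) → (166.76,60.28) → (170.35,76.60) → (186.27,81.66) → (198.62,70.40) → (195.03,54.08) → (179.11,49.02). Closed: final G1 returns to the first vertex.

**Shape 5** — `<path>` open polyline, stroke `#ff00ff` → cut (S902, F831). Machine vertices: (11.55,21.67) → (179.33,149.18) → (143.13,136.00). Open path.

**Shape 6** — `<path>` rectangle, stroke `#008000` → score (S591, F2425). Machine vertices: (61.78,154.20) → (92.22,154.20) → (92.22,119.30) → (61.78,119.30) → (61.78,154.20). Closed: final G1 returns to the first vertex.

**Shape 7** — `<polygon>` rectangle, stroke `#ff00ff` → cut (S902, F831). Machine vertices: (70.17,143.08) → (94.63,143.08) → (94.63,120.07) → (70.17,120.07) → (70.17,143.08). Closed: final G1 returns to the first vertex.

**Shape 8** — `<path>` line segment, stroke `#ff0000` → engrave (S249, F4114). Machine vertices: (96.06,79.46) → (148.46,166.99). Open path.

G21
G90
G0 X42.04 Y11.30
M3 S591
G1 X26.48 Y20.62 F2425
G1 X42.33 Y29.43
G1 X42.04 Y11.30
M5
G0 X131.65 Y193.90
M3 S591
G1 X76.90 Y72.34 F2425
G1 X10.54 Y66.15
G1 X35.53 Y249.61
G1 X10.60 Y209.55
G1 X13.98 Y92.52
M5
G0 X22.05 Y128.41
M3 S902
G1 X54.14 Y128.41 F831
G1 X54.14 Y85.37
G1 X22.05 Y85.37
G1 X22.05 Y128.41
M5
G0 X179.11 Y49.02
M3 S249
G1 X166.76 Y60.28 F4114
G1 X170.35 Y76.60
G1 X186.27 Y81.66
G1 X198.62 Y70.40
G1 X195.03 Y54.08
G1 X179.11 Y49.02
M5
G0 X11.55 Y21.67
M3 S902
G1 X179.33 Y149.18 F831
G1 X143.13 Y136.00
M5
G0 X61.78 Y154.20
M3 S591
G1 X92.22 Y154.20 F2425
G1 X92.22 Y119.30
G1 X61.78 Y119.30
G1 X61.78 Y154.20
M5
G0 X70.17 Y143.08
M3 S902
G1 X94.63 Y143.08 F831
G1 X94.63 Y120.07
G1 X70.17 Y120.07
G1 X70.17 Y143.08
M5
G0 X96.06 Y79.46
M3 S249
G1 X148.46 Y166.99 F4114
M5
G0 X0.00 Y0.00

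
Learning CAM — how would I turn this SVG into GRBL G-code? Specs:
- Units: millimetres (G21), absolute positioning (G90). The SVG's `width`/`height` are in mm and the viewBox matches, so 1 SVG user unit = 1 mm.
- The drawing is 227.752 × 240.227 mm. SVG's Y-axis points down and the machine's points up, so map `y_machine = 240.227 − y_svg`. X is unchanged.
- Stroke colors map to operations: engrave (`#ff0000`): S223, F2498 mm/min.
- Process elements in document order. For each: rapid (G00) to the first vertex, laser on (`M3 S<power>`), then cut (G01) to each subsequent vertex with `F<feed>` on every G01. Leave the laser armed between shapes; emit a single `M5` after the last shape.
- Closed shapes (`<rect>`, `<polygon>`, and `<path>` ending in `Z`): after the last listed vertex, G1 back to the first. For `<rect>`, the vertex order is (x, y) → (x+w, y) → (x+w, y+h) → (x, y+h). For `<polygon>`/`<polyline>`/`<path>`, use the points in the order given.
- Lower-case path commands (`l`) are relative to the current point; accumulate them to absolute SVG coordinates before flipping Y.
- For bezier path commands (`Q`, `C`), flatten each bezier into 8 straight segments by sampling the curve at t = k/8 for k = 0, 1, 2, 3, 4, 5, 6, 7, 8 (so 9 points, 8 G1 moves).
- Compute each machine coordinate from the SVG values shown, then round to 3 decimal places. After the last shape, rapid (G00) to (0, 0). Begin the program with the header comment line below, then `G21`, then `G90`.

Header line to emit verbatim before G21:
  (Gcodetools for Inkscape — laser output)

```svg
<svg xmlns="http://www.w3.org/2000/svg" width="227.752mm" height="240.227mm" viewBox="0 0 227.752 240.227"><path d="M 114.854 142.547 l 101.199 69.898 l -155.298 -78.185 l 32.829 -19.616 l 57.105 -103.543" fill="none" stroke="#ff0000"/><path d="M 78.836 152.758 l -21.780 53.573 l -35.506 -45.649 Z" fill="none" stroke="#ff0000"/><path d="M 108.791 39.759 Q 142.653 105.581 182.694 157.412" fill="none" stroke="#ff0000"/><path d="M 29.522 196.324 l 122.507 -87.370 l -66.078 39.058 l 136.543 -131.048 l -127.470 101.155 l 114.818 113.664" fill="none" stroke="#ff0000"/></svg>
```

viewBox `0 0 227.752 240.227` with mm width/height → 1 unit = 1 mm. Flip: y_m = 240.227 − y_svg.

**Shape 1** — `<path>` open polyline, stroke `#ff0000` → engrave (S223, F2498). Machine vertices: (114.854,97.680) → (216.053,27.782) → (60.755,105.967) → (93.584,125.583) → (150.689,229.126). Open path.

**Shape 2** — `<path>` regular polygon, stroke `#ff0000` → engrave (S223, F2498). Machine vertices: (78.836,87.469) → (57.056,33.896) → (21.550,79.545) → (78.836,87.469). Closed: final G1 returns to the first vertex.

**Shape 3** — `<path>` quadratic bezier, stroke `#ff0000` → engrave (S223, F2498). Control points (SVG): P0=(108.791,39.759), P1=(142.653,105.581), P2=(182.694,157.412); sampled at t=k/8. Machine vertices: (108.791,200.468) → (117.353,184.231) → (126.108,168.431) → (135.056,153.069) → (144.198,138.144) → (153.532,123.656) → (163.060,109.605) → (172.780,95.991) → (182.694,82.815). Open path.

**Shape 4** — `<path>` open polyline, stroke `#ff0000` → engrave (S223, F2498). Machine vertices: (29.522,43.903) → (152.029,131.273) → (85.951,92.215) → (222.494,223.263) → (95.024,122.108) → (209.842,8.444). Open path.

(Gcodetools for Inkscape — laser output)
G21
G90
G00 X114.854 Y97.680
M3 S223
G01 X216.053 Y27.782 F2498
G01 X60.755 Y105.967 F2498
G01 X93.584 Y125.583 F2498
G01 X150.689 Y229.126 F2498
G00 X78.836 Y87.469
M3 S223
G01 X57.056 Y33.896 F2498
G01 X21.550 Y79.545 F2498
G01 X78.836 Y87.469 F2498
G00 X108.791 Y200.468
M3 S223
G01 X117.353 Y184.231 F2498
G01 X126.108 Y168.431 F2498
G01 X135.056 Y153.069 F2498
G01 X144.198 Y138.144 F2498
G01 X153.532 Y123.656 F2498
G01 X163.060 Y109.605 F2498
G01 X172.780 Y95.991 F2498
G01 X182.694 Y82.815 F2498
G00 X29.522 Y43.903
M3 S223
G01 X152.029 Y131.273 F2498
G01 X85.951 Y92.215 F2498
G01 X222.494 Y223.263 F2498
G01 X95.024 Y122.108 F2498
G01 X209.842 Y8.444 F2498
M5
G00 X0.000 Y0.000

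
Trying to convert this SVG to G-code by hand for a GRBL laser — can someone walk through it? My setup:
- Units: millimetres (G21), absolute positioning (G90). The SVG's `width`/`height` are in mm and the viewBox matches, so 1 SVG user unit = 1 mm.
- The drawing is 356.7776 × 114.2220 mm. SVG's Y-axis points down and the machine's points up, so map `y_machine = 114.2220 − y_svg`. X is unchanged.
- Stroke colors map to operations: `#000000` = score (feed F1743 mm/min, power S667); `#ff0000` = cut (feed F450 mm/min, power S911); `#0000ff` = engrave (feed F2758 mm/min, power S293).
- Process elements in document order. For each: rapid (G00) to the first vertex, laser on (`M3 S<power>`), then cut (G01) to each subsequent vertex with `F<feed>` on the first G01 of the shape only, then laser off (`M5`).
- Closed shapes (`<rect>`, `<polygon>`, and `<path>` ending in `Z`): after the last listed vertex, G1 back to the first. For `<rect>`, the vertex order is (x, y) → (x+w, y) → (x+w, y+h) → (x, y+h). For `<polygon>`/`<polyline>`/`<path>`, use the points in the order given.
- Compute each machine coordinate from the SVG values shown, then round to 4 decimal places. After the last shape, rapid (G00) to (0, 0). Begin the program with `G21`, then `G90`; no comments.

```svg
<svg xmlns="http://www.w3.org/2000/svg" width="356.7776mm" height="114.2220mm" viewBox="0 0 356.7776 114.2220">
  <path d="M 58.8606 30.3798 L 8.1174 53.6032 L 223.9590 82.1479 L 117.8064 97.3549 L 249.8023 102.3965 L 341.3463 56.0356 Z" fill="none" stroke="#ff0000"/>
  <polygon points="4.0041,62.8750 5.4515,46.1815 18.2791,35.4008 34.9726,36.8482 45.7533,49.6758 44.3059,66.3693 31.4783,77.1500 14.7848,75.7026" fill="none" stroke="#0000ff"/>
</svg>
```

viewBox `0 0 356.7776 114.2220` with mm width/height → 1 unit = 1 mm. Flip: y_m = 114.2220 − y_svg.

**Shape 1** — `<path>` closed polygon, stroke `#ff0000` → cut (S911, F450). Machine vertices: (58.8606,83.8422) → (8.1174,60.6188) → (223.9590,32.0741) → (117.8064,16.8671) → (249.8023,11.8255) → (341.3463,58.1864) → (58.8606,83.8422). Closed: final G1 returns to the first vertex.

**Shape 2** — `<polygon>` regular polygon, stroke `#0000ff` → engrave (S293, F2758). Machine vertices: (4.0041,51.3470) → (5.4515,68.0405) → (18.2791,78.8212) → (34.9726,77.3738) → (45.7533,64.5462) → (44.3059,47.8527) → (31.4783,37.0720) → (14.7848,38.5194) → (4.0041,51.3470). Closed: final G1 returns to the first vertex.

G21
G90
G00 X58.8606 Y83.8422
M3 S911
G01 X8.1174 Y60.6188 F450
G01 X223.9590 Y32.0741
G01 X117.8064 Y16.8671
G01 X249.8023 Y11.8255
G01 X341.3463 Y58.1864
G01 X58.8606 Y83.8422
M5
G00 X4.0041 Y51.3470
M3 S293
G01 X5.4515 Y68.0405 F2758
G01 X18.2791 Y78.8212
G01 X34.9726 Y77.3738
G01 X45.7533 Y64.5462
G01 X44.3059 Y47.8527
G01 X31.4783 Y37.0720
G01 X14.7848 Y38.5194
G01 X4.0041 Y51.3470
M5
G00 X0.0000 Y0.0000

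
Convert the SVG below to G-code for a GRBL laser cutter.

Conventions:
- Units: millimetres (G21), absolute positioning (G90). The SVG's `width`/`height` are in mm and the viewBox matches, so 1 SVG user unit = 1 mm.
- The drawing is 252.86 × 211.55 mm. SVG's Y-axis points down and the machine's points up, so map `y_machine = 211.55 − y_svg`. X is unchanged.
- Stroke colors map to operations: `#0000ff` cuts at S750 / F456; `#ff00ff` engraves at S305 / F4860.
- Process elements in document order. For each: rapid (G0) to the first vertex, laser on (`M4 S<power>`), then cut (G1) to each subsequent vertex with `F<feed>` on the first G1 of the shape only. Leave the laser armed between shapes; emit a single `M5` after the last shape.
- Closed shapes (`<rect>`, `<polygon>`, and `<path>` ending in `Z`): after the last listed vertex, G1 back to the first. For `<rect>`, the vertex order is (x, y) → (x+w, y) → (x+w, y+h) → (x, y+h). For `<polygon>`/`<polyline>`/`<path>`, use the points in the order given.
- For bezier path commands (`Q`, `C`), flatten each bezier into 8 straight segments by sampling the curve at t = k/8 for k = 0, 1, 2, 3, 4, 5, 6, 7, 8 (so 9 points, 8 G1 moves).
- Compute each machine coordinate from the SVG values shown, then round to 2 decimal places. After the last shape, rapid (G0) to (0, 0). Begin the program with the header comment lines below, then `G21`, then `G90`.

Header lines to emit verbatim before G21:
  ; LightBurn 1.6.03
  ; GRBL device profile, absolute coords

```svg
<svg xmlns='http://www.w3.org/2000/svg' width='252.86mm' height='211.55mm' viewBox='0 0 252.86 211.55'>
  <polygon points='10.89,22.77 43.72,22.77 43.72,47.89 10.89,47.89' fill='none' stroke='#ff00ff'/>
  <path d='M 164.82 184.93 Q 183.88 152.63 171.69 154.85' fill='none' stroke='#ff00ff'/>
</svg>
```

; LightBurn 1.6.03
; GRBL device profile, absolute coords
G21
G90
G0 X10.89 Y188.78
M4 S305
G1 X43.72 Y188.78 F4860
G1 X43.72 Y163.66
G1 X10.89 Y163.66
G1 X10.89 Y188.78
G0 X164.82 Y26.62
M4 S305
G1 X169.10 Y34.16 F4860
G1 X172.40 Y40.61
G1 X174.72 Y45.99
G1 X176.07 Y50.29
G1 X176.44 Y53.51
G1 X175.83 Y55.65
G1 X174.25 Y56.72
G1 X171.69 Y56.70
M5
G0 X0.00 Y0.00

Since the viewBox matches the mm dimensions, user units are millimetres directly. The only transform is the Y-flip y_m = 211.55 − y_svg.

Shape 1 is a rectangle drawn with `<polygon>`. Its stroke #ff00ff means engrave at S305, F4860. After flipping Y the toolpath is (10.89,188.78) → (43.72,188.78) → (43.72,163.66) → (10.89,163.66) → (10.89,188.78), returning to the start.

Shape 2 is a quadratic bezier drawn with `<path>`. Its stroke #ff00ff means engrave at S305, F4860. After flipping Y the toolpath is (164.82,26.62) → (169.10,34.16) → (172.40,40.61) → (174.72,45.99) → (176.07,50.29) → (176.44,53.51) → (175.83,55.65) → (174.25,56.72) → (171.69,56.70).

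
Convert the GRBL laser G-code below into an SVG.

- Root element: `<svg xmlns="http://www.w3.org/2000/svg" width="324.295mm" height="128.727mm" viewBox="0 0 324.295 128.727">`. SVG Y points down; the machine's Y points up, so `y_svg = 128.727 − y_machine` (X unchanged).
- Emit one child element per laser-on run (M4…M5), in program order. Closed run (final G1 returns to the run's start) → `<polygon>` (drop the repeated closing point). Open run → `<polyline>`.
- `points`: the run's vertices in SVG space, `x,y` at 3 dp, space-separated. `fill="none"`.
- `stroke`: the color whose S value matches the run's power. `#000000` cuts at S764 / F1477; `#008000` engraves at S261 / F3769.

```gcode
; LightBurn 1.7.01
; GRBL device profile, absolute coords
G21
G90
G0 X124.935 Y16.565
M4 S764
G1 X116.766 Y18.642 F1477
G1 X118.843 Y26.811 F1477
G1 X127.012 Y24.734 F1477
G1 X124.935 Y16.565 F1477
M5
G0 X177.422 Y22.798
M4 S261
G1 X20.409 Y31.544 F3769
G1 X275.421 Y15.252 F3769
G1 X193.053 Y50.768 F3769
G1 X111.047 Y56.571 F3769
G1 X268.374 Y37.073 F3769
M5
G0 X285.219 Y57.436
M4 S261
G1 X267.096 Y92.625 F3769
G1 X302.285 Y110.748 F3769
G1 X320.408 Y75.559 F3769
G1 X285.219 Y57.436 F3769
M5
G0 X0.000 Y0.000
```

Each laser-on run becomes one SVG element. Flip Y back into SVG space with y_svg = 128.727 − y_machine.

Run 1: power S764 maps to stroke `#000000` (cut). The run returns to its start, so emit a `<polygon>` with points (Y-flipped): 124.935,112.162 116.766,110.085 118.843,101.916 127.012,103.993.

Run 2: power S261 maps to stroke `#008000` (engrave). The run is open, so emit a `<polyline>` with points (Y-flipped): 177.422,105.929 20.409,97.183 275.421,113.475 193.053,77.959 111.047,72.156 268.374,91.654.

Run 3: S261 ⇒ engrave layer `#008000`. The run returns to its start, so emit a `<polygon>` with points (Y-flipped): 285.219,71.291 267.096,36.102 302.285,17.979 320.408,53.168.

<svg xmlns="http://www.w3.org/2000/svg" width="324.295mm" height="128.727mm" viewBox="0 0 324.295 128.727">
  <polygon points="124.935,112.162 116.766,110.085 118.843,101.916 127.012,103.993" fill="none" stroke="#000000"/>
  <polyline points="177.422,105.929 20.409,97.183 275.421,113.475 193.053,77.959 111.047,72.156 268.374,91.654" fill="none" stroke="#008000"/>
  <polygon points="285.219,71.291 267.096,36.102 302.285,17.979 320.408,53.168" fill="none" stroke="#008000"/>
</svg>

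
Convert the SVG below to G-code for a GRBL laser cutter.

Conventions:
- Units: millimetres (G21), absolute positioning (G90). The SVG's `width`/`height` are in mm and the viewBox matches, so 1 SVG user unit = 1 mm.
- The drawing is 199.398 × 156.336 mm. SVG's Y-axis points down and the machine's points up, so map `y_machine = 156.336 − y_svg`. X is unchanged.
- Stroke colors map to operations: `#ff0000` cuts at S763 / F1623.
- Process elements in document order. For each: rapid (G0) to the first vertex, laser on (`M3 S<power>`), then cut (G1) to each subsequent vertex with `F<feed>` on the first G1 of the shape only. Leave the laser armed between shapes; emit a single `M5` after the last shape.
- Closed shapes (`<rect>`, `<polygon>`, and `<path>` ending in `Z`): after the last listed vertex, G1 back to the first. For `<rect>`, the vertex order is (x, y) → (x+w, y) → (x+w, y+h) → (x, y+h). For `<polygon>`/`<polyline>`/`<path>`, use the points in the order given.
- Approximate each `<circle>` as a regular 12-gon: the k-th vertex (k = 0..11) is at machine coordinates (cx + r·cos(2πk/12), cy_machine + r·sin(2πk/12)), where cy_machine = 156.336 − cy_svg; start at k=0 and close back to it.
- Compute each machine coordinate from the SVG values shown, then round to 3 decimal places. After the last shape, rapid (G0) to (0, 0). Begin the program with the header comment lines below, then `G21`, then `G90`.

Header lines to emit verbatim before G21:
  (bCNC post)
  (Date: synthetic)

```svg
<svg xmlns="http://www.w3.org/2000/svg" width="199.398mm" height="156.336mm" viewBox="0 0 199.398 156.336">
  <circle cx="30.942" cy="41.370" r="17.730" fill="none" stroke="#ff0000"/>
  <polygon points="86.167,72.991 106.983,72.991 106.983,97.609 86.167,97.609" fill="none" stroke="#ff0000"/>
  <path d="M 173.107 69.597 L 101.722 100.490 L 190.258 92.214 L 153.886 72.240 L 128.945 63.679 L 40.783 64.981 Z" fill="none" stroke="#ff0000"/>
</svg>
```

viewBox `0 0 199.398 156.336` with mm width/height → 1 unit = 1 mm. Flip: y_m = 156.336 − y_svg.

**Shape 1** — `<circle>` circle, stroke `#ff0000` → cut (S763, F1623). Machine vertices: (48.672,114.966) → (46.297,123.831) → (39.807,130.321) → (30.942,132.696) → (22.077,130.321) → (15.587,123.831) → (13.212,114.966) → (15.587,106.101) → (22.077,99.611) → (30.942,97.236) → (39.807,99.611) → (46.297,106.101) → (48.672,114.966). Closed: final G1 returns to the first vertex.

**Shape 2** — `<polygon>` rectangle, stroke `#ff0000` → cut (S763, F1623). Machine vertices: (86.167,83.345) → (106.983,83.345) → (106.983,58.727) → (86.167,58.727) → (86.167,83.345). Closed: final G1 returns to the first vertex.

**Shape 3** — `<path>` closed polygon, stroke `#ff0000` → cut (S763, F1623). Machine vertices: (173.107,86.739) → (101.722,55.846) → (190.258,64.122) → (153.886,84.096) → (128.945,92.657) → (40.783,91.355) → (173.107,86.739). Closed: final G1 returns to the first vertex.

(bCNC post)
(Date: synthetic)
G21
G90
G0 X48.672 Y114.966
M3 S763
G1 X46.297 Y123.831 F1623
G1 X39.807 Y130.321
G1 X30.942 Y132.696
G1 X22.077 Y130.321
G1 X15.587 Y123.831
G1 X13.212 Y114.966
G1 X15.587 Y106.101
G1 X22.077 Y99.611
G1 X30.942 Y97.236
G1 X39.807 Y99.611
G1 X46.297 Y106.101
G1 X48.672 Y114.966
G0 X86.167 Y83.345
M3 S763
G1 X106.983 Y83.345 F1623
G1 X106.983 Y58.727
G1 X86.167 Y58.727
G1 X86.167 Y83.345
G0 X173.107 Y86.739
M3 S763
G1 X101.722 Y55.846 F1623
G1 X190.258 Y64.122
G1 X153.886 Y84.096
G1 X128.945 Y92.657
G1 X40.783 Y91.355
G1 X173.107 Y86.739
M5
G0 X0.000 Y0.000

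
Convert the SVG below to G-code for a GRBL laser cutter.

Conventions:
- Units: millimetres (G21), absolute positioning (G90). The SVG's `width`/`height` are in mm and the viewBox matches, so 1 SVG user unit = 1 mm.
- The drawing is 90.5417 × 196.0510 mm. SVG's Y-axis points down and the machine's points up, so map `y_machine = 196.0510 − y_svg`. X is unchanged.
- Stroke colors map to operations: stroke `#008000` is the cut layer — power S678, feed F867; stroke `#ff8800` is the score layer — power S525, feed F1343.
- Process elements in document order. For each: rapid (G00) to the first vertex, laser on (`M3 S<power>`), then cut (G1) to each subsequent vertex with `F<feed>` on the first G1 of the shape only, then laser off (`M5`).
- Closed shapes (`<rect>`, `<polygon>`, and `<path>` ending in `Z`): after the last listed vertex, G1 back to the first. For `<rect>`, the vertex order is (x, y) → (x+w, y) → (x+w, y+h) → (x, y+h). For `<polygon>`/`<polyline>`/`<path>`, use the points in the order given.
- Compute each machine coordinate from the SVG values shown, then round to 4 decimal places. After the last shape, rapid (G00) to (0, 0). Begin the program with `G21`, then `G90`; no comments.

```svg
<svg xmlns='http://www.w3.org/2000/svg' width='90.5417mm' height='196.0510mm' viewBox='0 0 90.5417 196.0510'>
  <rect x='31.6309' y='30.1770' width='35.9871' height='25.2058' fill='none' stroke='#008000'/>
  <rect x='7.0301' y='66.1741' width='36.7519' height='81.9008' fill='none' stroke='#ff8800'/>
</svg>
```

Since the viewBox matches the mm dimensions, user units are millimetres directly. The only transform is the Y-flip y_m = 196.0510 − y_svg.

Shape 1 is a rectangle drawn with `<rect>`. Its stroke #008000 means cut at S678, F867. After flipping Y the toolpath is (31.6309,165.8740) → (67.6180,165.8740) → (67.6180,140.6682) → (31.6309,140.6682) → (31.6309,165.8740), returning to the start.

Shape 2 is a rectangle drawn with `<rect>`. Its stroke #ff8800 means score at S525, F1343. After flipping Y the toolpath is (7.0301,129.8769) → (43.7820,129.8769) → (43.7820,47.9761) → (7.0301,47.9761) → (7.0301,129.8769), returning to the start.

G21
G90
G00 X31.6309 Y165.8740
M3 S678
G1 X67.6180 Y165.8740 F867
G1 X67.6180 Y140.6682
G1 X31.6309 Y140.6682
G1 X31.6309 Y165.8740
M5
G00 X7.0301 Y129.8769
M3 S525
G1 X43.7820 Y129.8769 F1343
G1 X43.7820 Y47.9761
G1 X7.0301 Y47.9761
G1 X7.0301 Y129.8769
M5
G00 X0.0000 Y0.0000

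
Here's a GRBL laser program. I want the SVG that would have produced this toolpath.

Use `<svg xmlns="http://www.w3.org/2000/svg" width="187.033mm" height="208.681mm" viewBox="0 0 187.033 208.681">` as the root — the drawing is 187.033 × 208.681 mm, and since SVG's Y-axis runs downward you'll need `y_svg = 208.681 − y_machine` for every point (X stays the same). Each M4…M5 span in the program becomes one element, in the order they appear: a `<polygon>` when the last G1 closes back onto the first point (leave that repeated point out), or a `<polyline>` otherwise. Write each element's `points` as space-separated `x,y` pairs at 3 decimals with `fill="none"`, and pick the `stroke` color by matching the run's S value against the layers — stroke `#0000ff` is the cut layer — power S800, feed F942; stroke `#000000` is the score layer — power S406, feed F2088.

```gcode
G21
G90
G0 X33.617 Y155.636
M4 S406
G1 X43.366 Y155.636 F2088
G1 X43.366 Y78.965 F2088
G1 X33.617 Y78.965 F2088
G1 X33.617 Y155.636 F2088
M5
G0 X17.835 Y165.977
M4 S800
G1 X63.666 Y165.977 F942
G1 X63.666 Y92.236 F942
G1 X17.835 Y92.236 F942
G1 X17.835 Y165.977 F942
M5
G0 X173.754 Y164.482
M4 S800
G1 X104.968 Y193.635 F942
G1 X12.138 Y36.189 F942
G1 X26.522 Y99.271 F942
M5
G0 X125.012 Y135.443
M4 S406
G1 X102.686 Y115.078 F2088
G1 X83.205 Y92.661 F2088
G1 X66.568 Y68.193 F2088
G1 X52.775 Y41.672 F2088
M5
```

<svg xmlns="http://www.w3.org/2000/svg" width="187.033mm" height="208.681mm" viewBox="0 0 187.033 208.681">
  <polygon points="33.617,53.045 43.366,53.045 43.366,129.716 33.617,129.716" fill="none" stroke="#000000"/>
  <polygon points="17.835,42.704 63.666,42.704 63.666,116.445 17.835,116.445" fill="none" stroke="#0000ff"/>
  <polyline points="173.754,44.199 104.968,15.046 12.138,172.492 26.522,109.410" fill="none" stroke="#0000ff"/>
  <polyline points="125.012,73.238 102.686,93.603 83.205,116.020 66.568,140.488 52.775,167.009" fill="none" stroke="#000000"/>
</svg>

Machine Y-up, SVG Y-down with viewBox height 208.681, so y_svg = 208.681 − y_machine; X carries over.

Run 1: the run's S406 means `#000000` (score). The run returns to its start, so emit a `<polygon>` with points (Y-flipped): 33.617,53.045 43.366,53.045 43.366,129.716 33.617,129.716.

Run 2: S800 ⇒ cut layer `#0000ff`. The run returns to its start, so emit a `<polygon>` with points (Y-flipped): 17.835,42.704 63.666,42.704 63.666,116.445 17.835,116.445.

Run 3: S800 ⇒ cut layer `#0000ff`. The run is open, so emit a `<polyline>` with points (Y-flipped): 173.754,44.199 104.968,15.046 12.138,172.492 26.522,109.410.

Run 4: power S406 maps to stroke `#000000` (score). The run is open, so emit a `<polyline>` with points (Y-flipped): 125.012,73.238 102.686,93.603 83.205,116.020 66.568,140.488 52.775,167.009.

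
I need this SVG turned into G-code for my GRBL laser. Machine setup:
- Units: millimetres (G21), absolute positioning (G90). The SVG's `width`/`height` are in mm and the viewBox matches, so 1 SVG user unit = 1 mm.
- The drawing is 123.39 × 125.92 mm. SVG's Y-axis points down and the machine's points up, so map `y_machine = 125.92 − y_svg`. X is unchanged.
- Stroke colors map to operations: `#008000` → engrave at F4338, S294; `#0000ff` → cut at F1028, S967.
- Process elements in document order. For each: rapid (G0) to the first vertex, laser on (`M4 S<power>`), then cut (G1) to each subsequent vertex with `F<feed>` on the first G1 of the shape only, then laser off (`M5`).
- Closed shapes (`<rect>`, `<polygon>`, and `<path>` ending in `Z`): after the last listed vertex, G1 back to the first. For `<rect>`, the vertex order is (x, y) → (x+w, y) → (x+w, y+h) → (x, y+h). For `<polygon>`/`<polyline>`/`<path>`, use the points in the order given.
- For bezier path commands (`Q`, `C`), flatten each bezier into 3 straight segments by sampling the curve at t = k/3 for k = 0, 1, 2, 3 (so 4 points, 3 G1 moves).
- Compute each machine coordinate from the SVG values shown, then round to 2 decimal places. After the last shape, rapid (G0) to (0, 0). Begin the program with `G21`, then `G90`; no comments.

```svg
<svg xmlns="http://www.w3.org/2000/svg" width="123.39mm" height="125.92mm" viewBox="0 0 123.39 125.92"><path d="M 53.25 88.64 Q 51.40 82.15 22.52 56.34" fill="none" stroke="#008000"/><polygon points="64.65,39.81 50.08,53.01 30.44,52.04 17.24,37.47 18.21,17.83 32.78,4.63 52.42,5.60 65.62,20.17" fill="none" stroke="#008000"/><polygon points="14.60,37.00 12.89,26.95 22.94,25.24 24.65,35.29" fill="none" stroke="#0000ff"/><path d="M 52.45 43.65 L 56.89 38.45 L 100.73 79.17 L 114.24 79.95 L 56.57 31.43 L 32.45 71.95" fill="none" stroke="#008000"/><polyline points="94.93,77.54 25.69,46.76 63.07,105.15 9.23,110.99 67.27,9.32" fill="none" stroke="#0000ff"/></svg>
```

Since the viewBox matches the mm dimensions, user units are millimetres directly. The only transform is the Y-flip y_m = 125.92 − y_svg.

Shape 1 is a quadratic bezier drawn with `<path>`. Its stroke #008000 means engrave at S294, F4338. After flipping Y the toolpath is (53.25,37.28) → (49.01,43.75) → (38.77,54.52) → (22.52,69.58).

Shape 2 is a regular polygon drawn with `<polygon>`. Its stroke #008000 means engrave at S294, F4338. After flipping Y the toolpath is (64.65,86.11) → (50.08,72.91) → (30.44,73.88) → (17.24,88.45) → (18.21,108.09) → (32.78,121.29) → (52.42,120.32) → (65.62,105.75) → (64.65,86.11), returning to the start.

Shape 3 is a regular polygon drawn with `<polygon>`. Its stroke #0000ff means cut at S967, F1028. After flipping Y the toolpath is (14.60,88.92) → (12.89,98.97) → (22.94,100.68) → (24.65,90.63) → (14.60,88.92), returning to the start.

Shape 4 is a open polyline drawn with `<path>`. Its stroke #008000 means engrave at S294, F4338. After flipping Y the toolpath is (52.45,82.27) → (56.89,87.47) → (100.73,46.75) → (114.24,45.97) → (56.57,94.49) → (32.45,53.97).

Shape 5 is a open polyline drawn with `<polyline>`. Its stroke #0000ff means cut at S967, F1028. After flipping Y the toolpath is (94.93,48.38) → (25.69,79.16) → (63.07,20.77) → (9.23,14.93) → (67.27,116.60).

G21
G90
G0 X53.25 Y37.28
M4 S294
G1 X49.01 Y43.75 F4338
G1 X38.77 Y54.52
G1 X22.52 Y69.58
M5
G0 X64.65 Y86.11
M4 S294
G1 X50.08 Y72.91 F4338
G1 X30.44 Y73.88
G1 X17.24 Y88.45
G1 X18.21 Y108.09
G1 X32.78 Y121.29
G1 X52.42 Y120.32
G1 X65.62 Y105.75
G1 X64.65 Y86.11
M5
G0 X14.60 Y88.92
M4 S967
G1 X12.89 Y98.97 F1028
G1 X22.94 Y100.68
G1 X24.65 Y90.63
G1 X14.60 Y88.92
M5
G0 X52.45 Y82.27
M4 S294
G1 X56.89 Y87.47 F4338
G1 X100.73 Y46.75
G1 X114.24 Y45.97
G1 X56.57 Y94.49
G1 X32.45 Y53.97
M5
G0 X94.93 Y48.38
M4 S967
G1 X25.69 Y79.16 F1028
G1 X63.07 Y20.77
G1 X9.23 Y14.93
G1 X67.27 Y116.60
M5
G0 X0.00 Y0.00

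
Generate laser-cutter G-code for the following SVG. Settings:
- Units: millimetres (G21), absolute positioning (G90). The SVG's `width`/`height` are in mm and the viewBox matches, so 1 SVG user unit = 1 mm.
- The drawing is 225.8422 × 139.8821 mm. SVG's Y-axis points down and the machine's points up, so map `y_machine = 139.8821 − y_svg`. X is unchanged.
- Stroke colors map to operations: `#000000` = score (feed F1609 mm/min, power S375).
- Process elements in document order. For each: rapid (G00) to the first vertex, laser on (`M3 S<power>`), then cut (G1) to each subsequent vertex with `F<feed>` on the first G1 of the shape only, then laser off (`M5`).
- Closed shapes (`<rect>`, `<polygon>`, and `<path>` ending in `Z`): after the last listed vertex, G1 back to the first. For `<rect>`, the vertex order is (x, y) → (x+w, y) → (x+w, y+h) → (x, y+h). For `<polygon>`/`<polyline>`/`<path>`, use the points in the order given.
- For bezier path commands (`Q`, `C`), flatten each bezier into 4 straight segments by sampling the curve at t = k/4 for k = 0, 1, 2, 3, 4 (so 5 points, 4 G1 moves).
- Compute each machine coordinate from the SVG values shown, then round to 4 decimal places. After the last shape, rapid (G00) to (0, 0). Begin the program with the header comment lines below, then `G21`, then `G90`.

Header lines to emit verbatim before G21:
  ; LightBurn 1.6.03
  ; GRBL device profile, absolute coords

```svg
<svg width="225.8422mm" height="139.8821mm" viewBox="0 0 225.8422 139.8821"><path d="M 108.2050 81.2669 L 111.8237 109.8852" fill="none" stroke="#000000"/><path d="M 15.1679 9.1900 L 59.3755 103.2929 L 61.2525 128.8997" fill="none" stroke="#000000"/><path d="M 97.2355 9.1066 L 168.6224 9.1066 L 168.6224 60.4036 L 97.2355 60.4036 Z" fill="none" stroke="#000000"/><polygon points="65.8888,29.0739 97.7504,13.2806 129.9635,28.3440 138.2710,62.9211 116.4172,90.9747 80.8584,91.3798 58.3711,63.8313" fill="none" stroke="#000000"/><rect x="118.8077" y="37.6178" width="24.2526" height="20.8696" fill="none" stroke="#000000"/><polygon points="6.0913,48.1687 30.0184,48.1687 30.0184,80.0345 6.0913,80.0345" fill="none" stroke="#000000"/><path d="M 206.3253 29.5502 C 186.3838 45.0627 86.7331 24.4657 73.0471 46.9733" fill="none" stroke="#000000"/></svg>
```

Since the viewBox matches the mm dimensions, user units are millimetres directly. The only transform is the Y-flip y_m = 139.8821 − y_svg.

Shape 1 is a line segment drawn with `<path>`. Its stroke #000000 means score at S375, F1609. After flipping Y the toolpath is (108.2050,58.6152) → (111.8237,29.9969).

Shape 2 is a open polyline drawn with `<path>`. Its stroke #000000 means score at S375, F1609. After flipping Y the toolpath is (15.1679,130.6921) → (59.3755,36.5892) → (61.2525,10.9824).

Shape 3 is a rectangle drawn with `<path>`. Its stroke #000000 means score at S375, F1609. After flipping Y the toolpath is (97.2355,130.7755) → (168.6224,130.7755) → (168.6224,79.4785) → (97.2355,79.4785) → (97.2355,130.7755), returning to the start.

Shape 4 is a regular polygon drawn with `<polygon>`. Its stroke #000000 means score at S375, F1609. After flipping Y the toolpath is (65.8888,110.8082) → (97.7504,126.6015) → (129.9635,111.5381) → (138.2710,76.9610) → (116.4172,48.9074) → (80.8584,48.5023) → (58.3711,76.0508) → (65.8888,110.8082), returning to the start.

Shape 5 is a rectangle drawn with `<rect>`. Its stroke #000000 means score at S375, F1609. After flipping Y the toolpath is (118.8077,102.2643) → (143.0603,102.2643) → (143.0603,81.3947) → (118.8077,81.3947) → (118.8077,102.2643), returning to the start.

Shape 6 is a rectangle drawn with `<polygon>`. Its stroke #000000 means score at S375, F1609. After flipping Y the toolpath is (6.0913,91.7134) → (30.0184,91.7134) → (30.0184,59.8476) → (6.0913,59.8476) → (6.0913,91.7134), returning to the start.

Shape 7 is a cubic bezier drawn with `<path>`. Its stroke #000000 means score at S375, F1609. After flipping Y the toolpath is (206.3253,110.3319) → (179.0124,104.2303) → (137.3404,104.2435) → (96.8413,102.9451) → (73.0471,92.9088).

; LightBurn 1.6.03
; GRBL device profile, absolute coords
G21
G90
G00 X108.2050 Y58.6152
M3 S375
G1 X111.8237 Y29.9969 F1609
M5
G00 X15.1679 Y130.6921
M3 S375
G1 X59.3755 Y36.5892 F1609
G1 X61.2525 Y10.9824
M5
G00 X97.2355 Y130.7755
M3 S375
G1 X168.6224 Y130.7755 F1609
G1 X168.6224 Y79.4785
G1 X97.2355 Y79.4785
G1 X97.2355 Y130.7755
M5
G00 X65.8888 Y110.8082
M3 S375
G1 X97.7504 Y126.6015 F1609
G1 X129.9635 Y111.5381
G1 X138.2710 Y76.9610
G1 X116.4172 Y48.9074
G1 X80.8584 Y48.5023
G1 X58.3711 Y76.0508
G1 X65.8888 Y110.8082
M5
G00 X118.8077 Y102.2643
M3 S375
G1 X143.0603 Y102.2643 F1609
G1 X143.0603 Y81.3947
G1 X118.8077 Y81.3947
G1 X118.8077 Y102.2643
M5
G00 X6.0913 Y91.7134
M3 S375
G1 X30.0184 Y91.7134 F1609
G1 X30.0184 Y59.8476
G1 X6.0913 Y59.8476
G1 X6.0913 Y91.7134
M5
G00 X206.3253 Y110.3319
M3 S375
G1 X179.0124 Y104.2303 F1609
G1 X137.3404 Y104.2435
G1 X96.8413 Y102.9451
G1 X73.0471 Y92.9088
M5
G00 X0.0000 Y0.0000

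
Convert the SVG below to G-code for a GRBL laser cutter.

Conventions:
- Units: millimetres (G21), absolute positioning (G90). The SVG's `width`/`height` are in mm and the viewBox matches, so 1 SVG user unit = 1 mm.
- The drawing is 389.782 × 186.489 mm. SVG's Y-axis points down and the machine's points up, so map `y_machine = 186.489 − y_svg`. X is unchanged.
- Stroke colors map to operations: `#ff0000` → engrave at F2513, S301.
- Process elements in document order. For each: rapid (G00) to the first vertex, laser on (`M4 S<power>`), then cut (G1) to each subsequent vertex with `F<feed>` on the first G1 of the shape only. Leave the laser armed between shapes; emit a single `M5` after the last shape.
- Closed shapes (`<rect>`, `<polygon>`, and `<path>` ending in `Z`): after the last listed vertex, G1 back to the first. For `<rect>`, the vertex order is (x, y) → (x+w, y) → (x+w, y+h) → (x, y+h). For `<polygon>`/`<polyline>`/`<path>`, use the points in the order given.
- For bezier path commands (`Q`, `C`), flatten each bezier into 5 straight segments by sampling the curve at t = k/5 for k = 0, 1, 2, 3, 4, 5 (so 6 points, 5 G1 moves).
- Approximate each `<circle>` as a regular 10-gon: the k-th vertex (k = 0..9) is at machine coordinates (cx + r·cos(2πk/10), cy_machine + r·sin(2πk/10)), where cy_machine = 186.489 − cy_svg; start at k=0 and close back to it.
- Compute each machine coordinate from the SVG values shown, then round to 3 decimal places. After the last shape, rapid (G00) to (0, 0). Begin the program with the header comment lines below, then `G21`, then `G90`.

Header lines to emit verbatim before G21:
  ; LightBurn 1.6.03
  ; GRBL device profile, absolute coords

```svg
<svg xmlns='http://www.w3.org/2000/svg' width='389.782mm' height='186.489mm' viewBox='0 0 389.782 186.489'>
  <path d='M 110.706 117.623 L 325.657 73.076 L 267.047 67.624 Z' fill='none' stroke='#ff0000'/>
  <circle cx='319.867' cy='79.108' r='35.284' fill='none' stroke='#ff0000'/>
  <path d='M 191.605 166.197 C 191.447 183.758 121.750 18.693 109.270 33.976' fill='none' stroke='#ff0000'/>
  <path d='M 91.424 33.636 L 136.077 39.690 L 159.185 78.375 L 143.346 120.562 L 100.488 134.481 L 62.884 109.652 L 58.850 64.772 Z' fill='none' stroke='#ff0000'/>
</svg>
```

Since the viewBox matches the mm dimensions, user units are millimetres directly. The only transform is the Y-flip y_m = 186.489 − y_svg.

Shape 1 is a closed polygon drawn with `<path>`. Its stroke #ff0000 means engrave at S301, F2513. After flipping Y the toolpath is (110.706,68.866) → (325.657,113.413) → (267.047,118.865) → (110.706,68.866), returning to the start.

Shape 2 is a circle drawn with `<circle>`. Its stroke #ff0000 means engrave at S301, F2513. After flipping Y the toolpath is (355.151,107.381) → (348.412,128.120) → (330.770,140.938) → (308.964,140.938) → (291.322,128.120) → (284.583,107.381) → (291.322,86.642) → (308.964,73.824) → (330.770,73.824) → (348.412,86.642) → (355.151,107.381), returning to the start.

Shape 3 is a cubic bezier drawn with `<path>`. Its stroke #ff0000 means engrave at S301, F2513. After flipping Y the toolpath is (191.605,20.292) → (184.180,28.767) → (166.149,63.649) → (143.598,107.516) → (122.610,142.945) → (109.270,152.513).

Shape 4 is a regular polygon drawn with `<path>`. Its stroke #ff0000 means engrave at S301, F2513. After flipping Y the toolpath is (91.424,152.853) → (136.077,146.799) → (159.185,108.114) → (143.346,65.927) → (100.488,52.008) → (62.884,76.837) → (58.850,121.717) → (91.424,152.853), returning to the start.

; LightBurn 1.6.03
; GRBL device profile, absolute coords
G21
G90
G00 X110.706 Y68.866
M4 S301
G1 X325.657 Y113.413 F2513
G1 X267.047 Y118.865
G1 X110.706 Y68.866
G00 X355.151 Y107.381
M4 S301
G1 X348.412 Y128.120 F2513
G1 X330.770 Y140.938
G1 X308.964 Y140.938
G1 X291.322 Y128.120
G1 X284.583 Y107.381
G1 X291.322 Y86.642
G1 X308.964 Y73.824
G1 X330.770 Y73.824
G1 X348.412 Y86.642
G1 X355.151 Y107.381
G00 X191.605 Y20.292
M4 S301
G1 X184.180 Y28.767 F2513
G1 X166.149 Y63.649
G1 X143.598 Y107.516
G1 X122.610 Y142.945
G1 X109.270 Y152.513
G00 X91.424 Y152.853
M4 S301
G1 X136.077 Y146.799 F2513
G1 X159.185 Y108.114
G1 X143.346 Y65.927
G1 X100.488 Y52.008
G1 X62.884 Y76.837
G1 X58.850 Y121.717
G1 X91.424 Y152.853
M5
G00 X0.000 Y0.000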